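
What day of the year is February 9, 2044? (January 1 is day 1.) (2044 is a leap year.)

Days in months before February: 31 = 31.
Plus 9 days into February → day 40.

40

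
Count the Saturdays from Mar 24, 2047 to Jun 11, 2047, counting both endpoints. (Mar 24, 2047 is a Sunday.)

11

Mar 24, 2047 is a Sunday; the first Saturday on or after it is Mar 30, 2047 (6 days later).
From Mar 30, 2047 to Jun 11, 2047: 1 + 30 + 31 + 11 = 73 days (rest of Mar, Apr, May, Jun).
73 ÷ 7 = 10 full weeks with remainder 3, so 10 more Saturdays after the first → 11.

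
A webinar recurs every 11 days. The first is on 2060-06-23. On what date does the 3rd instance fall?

2060-07-15

The 3rd occurrence is 2 intervals after the first: 2 × 11 = 22 days after 2060-06-23.
June has 30 days — 7 days to the end of June leaves 15.
15 days into July → 2060-07-15.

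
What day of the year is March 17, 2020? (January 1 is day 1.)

Days in months before March: 31 + 29 = 60.
Plus 17 days into March → day 77.

77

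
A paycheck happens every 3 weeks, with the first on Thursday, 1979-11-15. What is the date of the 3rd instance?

The 3rd occurrence is 2 intervals after the first: 2 × 21 = 42 days after 1979-11-15.
November has 30 days — 15 days to the end of November leaves 27.
27 days into December → 1979-12-27.

1979-12-27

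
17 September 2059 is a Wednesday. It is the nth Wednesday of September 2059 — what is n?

Day 17 falls in week ⌈17/7⌉ of the month.
Days 1–7 hold the 1st Wednesday, 8–14 the 2nd, 15–21 the 3rd, 22–28 the 4th, 29–31 the 5th.
17 is in the range for the 3rd.

3rd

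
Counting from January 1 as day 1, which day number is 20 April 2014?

110

Days in months before April: 31 + 28 + 31 = 90.
Plus 20 days into April → day 110.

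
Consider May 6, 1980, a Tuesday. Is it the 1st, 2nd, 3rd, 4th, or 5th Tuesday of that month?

1st

Day 6 falls in week ⌈6/7⌉ of the month.
Days 1–7 hold the 1st Tuesday, 8–14 the 2nd, 15–21 the 3rd, 22–28 the 4th, 29–31 the 5th.
6 is in the range for the 1st.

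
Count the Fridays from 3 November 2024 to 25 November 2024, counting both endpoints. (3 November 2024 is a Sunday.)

3 November 2024 is a Sunday; the first Friday on or after it is 8 November 2024 (5 days later).
From 8 November 2024 to 25 November 2024 is 25 − 8 = 17 days.
17 ÷ 7 = 2 full weeks with remainder 3, so 2 more Fridays after the first → 3.

3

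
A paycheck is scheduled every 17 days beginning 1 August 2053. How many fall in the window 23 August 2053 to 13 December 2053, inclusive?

6

Occurrences land 17·i days after 1 August 2053 for i = 0, 1, 2, …
23 August 2053 is 22 days after the start; 22 ÷ 17 = 1 remainder 5; since the remainder is 5, round up to i = 2. First occurrence in the window: #3 on 4 September 2053 (2×17 = 34 days in).
13 December 2053 is 134 days after the start; 134 ÷ 17 = 7 remainder 15. Last occurrence in the window: #8 on 28 November 2053.
Occurrences #3 through #8: 6 in total.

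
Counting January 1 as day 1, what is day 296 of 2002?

January has 31 days (296 − 31 = 265 remain).
February has 28 days (265 − 28 = 237 remain).
March has 31 days (237 − 31 = 206 remain).
April has 30 days (206 − 30 = 176 remain).
May has 31 days (176 − 31 = 145 remain).
June has 30 days (145 − 30 = 115 remain).
July has 31 days (115 − 31 = 84 remain).
August has 31 days (84 − 31 = 53 remain).
September has 30 days (53 − 30 = 23 remain).
23 into October → October 23.

October 23, 2002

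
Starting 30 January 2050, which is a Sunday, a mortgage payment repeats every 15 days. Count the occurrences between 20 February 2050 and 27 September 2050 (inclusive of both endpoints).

15

Occurrences land 15·i days after 30 January 2050 for i = 0, 1, 2, …
20 February 2050 is 21 days after the start; 21 ÷ 15 = 1 remainder 6; since the remainder is 6, round up to i = 2. First occurrence in the window: #3 on 1 March 2050 (2×15 = 30 days in).
27 September 2050 is 240 days after the start; 240 ÷ 15 = 16 remainder 0. Last occurrence in the window: #17 on 27 September 2050.
Occurrences #3 through #17: 15 in total.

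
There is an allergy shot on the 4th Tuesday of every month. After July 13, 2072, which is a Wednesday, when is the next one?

July 2072 starts on a Friday; its first Tuesday is the 5th, so the 4th Tuesday is the 26th — July 26, 2072.
July 26, 2072 is after July 13, 2072, so that is the next one.

July 26, 2072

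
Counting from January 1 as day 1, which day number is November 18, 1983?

322

Days in months before November: 31 + 28 + 31 + 30 + 31 + 30 + 31 + 31 + 30 + 31 = 304.
Plus 18 days into November → day 322.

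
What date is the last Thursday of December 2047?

The first Thursday of December 2047 is December 5.
December 2047 has 31 days. Adding weeks: 5, 12, 19, 26 — the last one ≤ 31 is the 26th.

December 26, 2047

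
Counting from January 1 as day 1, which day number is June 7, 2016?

159

Days in months before June: 31 + 29 + 31 + 30 + 31 = 152.
Plus 7 days into June → day 159.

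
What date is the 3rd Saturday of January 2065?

17 January 2065

January 2065 begins on a Thursday, so the first Saturday is January 3 (2 days later).
The 3rd Saturday is 2 weeks later: 3 + 14 = 17.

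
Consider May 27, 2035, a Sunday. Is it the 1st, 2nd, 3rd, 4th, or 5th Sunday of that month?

4th

Day 27 falls in week ⌈27/7⌉ of the month.
Days 1–7 hold the 1st Sunday, 8–14 the 2nd, 15–21 the 3rd, 22–28 the 4th, 29–31 the 5th.
27 is in the range for the 4th.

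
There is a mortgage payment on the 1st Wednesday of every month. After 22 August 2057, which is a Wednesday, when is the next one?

5 September 2057

August 2057 starts on a Wednesday, so its 1st Wednesday is 1 August 2057.
That is not after 22 August 2057, so look at September 2057.
September 2057 starts on a Saturday, so its 1st Wednesday is 5 September 2057 (4 days in).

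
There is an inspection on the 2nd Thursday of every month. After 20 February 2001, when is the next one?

February 2001 starts on a Thursday; its first Thursday is the 1st, so the 2nd Thursday is the 8th — 8 February 2001.
That is not after 20 February 2001, so look at March 2001.
March 2001 starts on a Thursday; its first Thursday is the 1st, so the 2nd Thursday is the 8th — 8 March 2001.

8 March 2001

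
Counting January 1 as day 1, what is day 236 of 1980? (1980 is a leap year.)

1980-08-23

January has 31 days (236 − 31 = 205 remain).
February has 29 days (205 − 29 = 176 remain).
March has 31 days (176 − 31 = 145 remain).
April has 30 days (145 − 30 = 115 remain).
May has 31 days (115 − 31 = 84 remain).
June has 30 days (84 − 30 = 54 remain).
July has 31 days (54 − 31 = 23 remain).
23 into August → August 23.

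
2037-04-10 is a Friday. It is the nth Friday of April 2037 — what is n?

2nd

Day 10 falls in week ⌈10/7⌉ of the month.
Days 1–7 hold the 1st Friday, 8–14 the 2nd, 15–21 the 3rd, 22–28 the 4th, 29–31 the 5th.
10 is in the range for the 2nd.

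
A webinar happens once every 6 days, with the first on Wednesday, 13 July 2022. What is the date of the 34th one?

The 34th occurrence is 33 intervals after the first: 33 × 6 = 198 days after 13 July 2022.
July has 31 days — 18 days to the end of July leaves 180.
August has 31 days (149 left).
September has 30 days (119 left).
October has 31 days (88 left).
November has 30 days (58 left).
December has 31 days (27 left).
27 days into January → 27 January 2023.

27 January 2023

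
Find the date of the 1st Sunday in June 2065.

7 June 2065

June 2065 begins on a Monday, so the first Sunday is June 7 (6 days later).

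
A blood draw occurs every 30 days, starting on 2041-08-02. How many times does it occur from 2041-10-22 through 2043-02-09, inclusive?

16

Occurrences land 30·i days after 2041-08-02 for i = 0, 1, 2, …
2041-10-22 is 81 days after the start; 81 ÷ 30 = 2 remainder 21; since the remainder is 21, round up to i = 3. First occurrence in the window: #4 on 2041-10-31 (3×30 = 90 days in).
2043-02-09 is 556 days after the start; 556 ÷ 30 = 18 remainder 16. Last occurrence in the window: #19 on 2043-01-24.
Occurrences #4 through #19: 16 in total.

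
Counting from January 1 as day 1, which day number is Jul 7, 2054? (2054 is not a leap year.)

188

Days in months before Jul: 31 + 28 + 31 + 30 + 31 + 30 = 181.
Plus 7 days into Jul → day 188.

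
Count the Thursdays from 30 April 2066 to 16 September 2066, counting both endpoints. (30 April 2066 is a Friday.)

20

30 April 2066 is a Friday; the first Thursday on or after it is 6 May 2066 (6 days later).
From 6 May 2066 to 16 September 2066: 25 + 30 + 31 + 31 + 16 = 133 days (rest of May, June, July, August, September).
133 ÷ 7 = 19 full weeks with remainder 0, so 19 more Thursdays after the first → 20.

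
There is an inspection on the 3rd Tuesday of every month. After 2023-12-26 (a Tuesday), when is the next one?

2024-01-16

December 2023 starts on a Friday; its first Tuesday is the 5th, so the 3rd Tuesday is the 19th — 2023-12-19.
That is not after 2023-12-26, so look at January 2024.
January 2024 starts on a Monday; its first Tuesday is the 2nd, so the 3rd Tuesday is the 16th — 2024-01-16.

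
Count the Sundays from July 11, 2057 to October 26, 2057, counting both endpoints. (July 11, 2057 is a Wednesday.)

July 11, 2057 is a Wednesday; the first Sunday on or after it is July 15, 2057 (4 days later).
From July 15, 2057 to October 26, 2057: 16 + 31 + 30 + 26 = 103 days (rest of July, August, September, October).
103 ÷ 7 = 14 full weeks with remainder 5, so 14 more Sundays after the first → 15.

15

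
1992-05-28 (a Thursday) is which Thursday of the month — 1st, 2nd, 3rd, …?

4th

Day 28 falls in week ⌈28/7⌉ of the month.
Days 1–7 hold the 1st Thursday, 8–14 the 2nd, 15–21 the 3rd, 22–28 the 4th, 29–31 the 5th.
28 is in the range for the 4th.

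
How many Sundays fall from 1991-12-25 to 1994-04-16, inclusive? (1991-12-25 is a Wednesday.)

1991-12-25 is a Wednesday; the first Sunday on or after it is 1991-12-29 (4 days later).
From 1991-12-29 to 1994-04-16: 2 + 366 + 365 + 106 = 839 days (rest of 1991, 1992, 1993, to 1994-04-16 in 1994).
839 ÷ 7 = 119 full weeks with remainder 6, so 119 more Sundays after the first → 120.

120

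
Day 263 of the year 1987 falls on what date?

January has 31 days (263 − 31 = 232 remain).
February has 28 days (232 − 28 = 204 remain).
March has 31 days (204 − 31 = 173 remain).
April has 30 days (173 − 30 = 143 remain).
May has 31 days (143 − 31 = 112 remain).
June has 30 days (112 − 30 = 82 remain).
July has 31 days (82 − 31 = 51 remain).
August has 31 days (51 − 31 = 20 remain).
20 into September → September 20.

September 20, 1987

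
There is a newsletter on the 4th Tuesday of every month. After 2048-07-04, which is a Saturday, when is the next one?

July 2048 starts on a Wednesday; its first Tuesday is the 7th, so the 4th Tuesday is the 28th — 2048-07-28.
2048-07-28 is after 2048-07-04, so that is the next one.

2048-07-28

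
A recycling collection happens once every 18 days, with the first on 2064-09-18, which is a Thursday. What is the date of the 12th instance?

2065-04-04

The 12th occurrence is 11 intervals after the first: 11 × 18 = 198 days after 2064-09-18.
September has 30 days — 12 days to the end of September leaves 186.
October has 31 days (155 left).
November has 30 days (125 left).
December has 31 days (94 left).
January has 31 days (63 left).
February has 28 days (35 left).
March has 31 days (4 left).
4 days into April → 2065-04-04.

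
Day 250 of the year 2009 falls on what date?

7 September 2009

January has 31 days (250 − 31 = 219 remain).
February has 28 days (219 − 28 = 191 remain).
March has 31 days (191 − 31 = 160 remain).
April has 30 days (160 − 30 = 130 remain).
May has 31 days (130 − 31 = 99 remain).
June has 30 days (99 − 30 = 69 remain).
July has 31 days (69 − 31 = 38 remain).
August has 31 days (38 − 31 = 7 remain).
7 into September → September 7.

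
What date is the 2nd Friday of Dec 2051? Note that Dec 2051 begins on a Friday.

Dec 2051 begins on a Friday, so the first Friday is Dec 1.
The 2nd Friday is 1 weeks later: 1 + 7 = 8.

Dec 8, 2051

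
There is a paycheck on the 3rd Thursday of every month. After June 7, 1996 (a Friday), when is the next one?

June 1996 starts on a Saturday; its first Thursday is the 6th, so the 3rd Thursday is the 20th — June 20, 1996.
June 20, 1996 is after June 7, 1996, so that is the next one.

June 20, 1996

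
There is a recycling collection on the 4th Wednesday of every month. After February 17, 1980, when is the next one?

February 27, 1980

February 1980 starts on a Friday; its first Wednesday is the 6th, so the 4th Wednesday is the 27th — February 27, 1980.
February 27, 1980 is after February 17, 1980, so that is the next one.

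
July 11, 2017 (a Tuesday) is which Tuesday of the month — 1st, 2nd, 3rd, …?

2nd

Day 11 falls in week ⌈11/7⌉ of the month.
Days 1–7 hold the 1st Tuesday, 8–14 the 2nd, 15–21 the 3rd, 22–28 the 4th, 29–31 the 5th.
11 is in the range for the 2nd.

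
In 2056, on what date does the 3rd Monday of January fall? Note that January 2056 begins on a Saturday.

17 January 2056

January 2056 begins on a Saturday, so the first Monday is January 3 (2 days later).
The 3rd Monday is 2 weeks later: 3 + 14 = 17.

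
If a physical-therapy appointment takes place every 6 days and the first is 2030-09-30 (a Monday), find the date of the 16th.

2030-12-29

The 16th occurrence is 15 intervals after the first: 15 × 6 = 90 days after 2030-09-30.
September has 30 days — 0 days to the end of September leaves 90.
October has 31 days (59 left).
November has 30 days (29 left).
29 days into December → 2030-12-29.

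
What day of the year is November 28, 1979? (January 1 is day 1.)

332

Days in months before November: 31 + 28 + 31 + 30 + 31 + 30 + 31 + 31 + 30 + 31 = 304.
Plus 28 days into November → day 332.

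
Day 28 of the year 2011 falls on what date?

Jan 28, 2011

28 into Jan → Jan 28.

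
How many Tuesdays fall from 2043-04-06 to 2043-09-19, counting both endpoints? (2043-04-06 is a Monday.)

24

2043-04-06 is a Monday; the first Tuesday on or after it is 2043-04-07 (1 day later).
From 2043-04-07 to 2043-09-19: 23 + 31 + 30 + 31 + 31 + 19 = 165 days (rest of April, May, June, July, August, September).
165 ÷ 7 = 23 full weeks with remainder 4, so 23 more Tuesdays after the first → 24.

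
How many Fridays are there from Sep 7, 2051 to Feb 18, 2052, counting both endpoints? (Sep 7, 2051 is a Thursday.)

24

Sep 7, 2051 is a Thursday; the first Friday on or after it is Sep 8, 2051 (1 day later).
From Sep 8, 2051 to Feb 18, 2052: 22 + 31 + 30 + 31 + 31 + 18 = 163 days (rest of Sep, Oct, Nov, Dec, Jan, Feb).
163 ÷ 7 = 23 full weeks with remainder 2, so 23 more Fridays after the first → 24.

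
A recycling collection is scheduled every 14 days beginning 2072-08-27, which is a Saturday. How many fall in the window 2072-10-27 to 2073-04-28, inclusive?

13

Occurrences land 14·i days after 2072-08-27 for i = 0, 1, 2, …
2072-10-27 is 61 days after the start; 61 ÷ 14 = 4 remainder 5; since the remainder is 5, round up to i = 5. First occurrence in the window: #6 on 2072-11-05 (5×14 = 70 days in).
2073-04-28 is 244 days after the start; 244 ÷ 14 = 17 remainder 6. Last occurrence in the window: #18 on 2073-04-22.
Occurrences #6 through #18: 13 in total.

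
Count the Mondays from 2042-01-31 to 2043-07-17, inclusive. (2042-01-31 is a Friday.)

2042-01-31 is a Friday; the first Monday on or after it is 2042-02-03 (3 days later).
From 2042-02-03 to 2043-07-17: 331 + 198 = 529 days (rest of 2042, to 2043-07-17 in 2043).
529 ÷ 7 = 75 full weeks with remainder 4, so 75 more Mondays after the first → 76.

76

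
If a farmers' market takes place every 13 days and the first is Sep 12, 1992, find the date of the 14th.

Feb 28, 1993

The 14th occurrence is 13 intervals after the first: 13 × 13 = 169 days after Sep 12, 1992.
Sep has 30 days — 18 days to the end of Sep leaves 151.
Oct has 31 days (120 left).
Nov has 30 days (90 left).
Dec has 31 days (59 left).
Jan has 31 days (28 left).
28 days into Feb → Feb 28, 1993.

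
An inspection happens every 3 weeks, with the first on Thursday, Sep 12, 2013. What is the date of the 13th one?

May 22, 2014

The 13th occurrence is 12 intervals after the first: 12 × 21 = 252 days after Sep 12, 2013.
Sep has 30 days — 18 days to the end of Sep leaves 234.
Oct has 31 days (203 left).
Nov has 30 days (173 left).
Dec has 31 days (142 left).
Jan has 31 days (111 left).
Feb has 28 days (83 left).
Mar has 31 days (52 left).
Apr has 30 days (22 left).
22 days into May → May 22, 2014.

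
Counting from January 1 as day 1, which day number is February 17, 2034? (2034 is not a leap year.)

Days in months before February: 31 = 31.
Plus 17 days into February → day 48.

48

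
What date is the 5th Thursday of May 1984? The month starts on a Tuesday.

31 May 1984

May 1984 begins on a Tuesday, so the first Thursday is May 3 (2 days later).
The 5th Thursday is 4 weeks later: 3 + 28 = 31.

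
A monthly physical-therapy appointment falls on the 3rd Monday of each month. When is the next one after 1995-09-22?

1995-10-16

September 1995 starts on a Friday; its first Monday is the 4th, so the 3rd Monday is the 18th — 1995-09-18.
That is not after 1995-09-22, so look at October 1995.
October 1995 starts on a Sunday; its first Monday is the 2nd, so the 3rd Monday is the 16th — 1995-10-16.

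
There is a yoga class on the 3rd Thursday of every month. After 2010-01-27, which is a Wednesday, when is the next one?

2010-02-18

January 2010 starts on a Friday; its first Thursday is the 7th, so the 3rd Thursday is the 21st — 2010-01-21.
That is not after 2010-01-27, so look at February 2010.
February 2010 starts on a Monday; its first Thursday is the 4th, so the 3rd Thursday is the 18th — 2010-02-18.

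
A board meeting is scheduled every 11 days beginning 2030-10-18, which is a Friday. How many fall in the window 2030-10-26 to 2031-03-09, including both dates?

Occurrences land 11·i days after 2030-10-18 for i = 0, 1, 2, …
2030-10-26 is 8 days after the start; 8 ÷ 11 = 0 remainder 8; since the remainder is 8, round up to i = 1. First occurrence in the window: #2 on 2030-10-29 (1×11 = 11 days in).
2031-03-09 is 142 days after the start; 142 ÷ 11 = 12 remainder 10. Last occurrence in the window: #13 on 2031-02-27.
Occurrences #2 through #13: 12 in total.

12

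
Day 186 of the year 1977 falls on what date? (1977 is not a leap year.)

5 July 1977

January has 31 days (186 − 31 = 155 remain).
February has 28 days (155 − 28 = 127 remain).
March has 31 days (127 − 31 = 96 remain).
April has 30 days (96 − 30 = 66 remain).
May has 31 days (66 − 31 = 35 remain).
June has 30 days (35 − 30 = 5 remain).
5 into July → July 5.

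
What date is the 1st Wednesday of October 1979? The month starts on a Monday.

October 1979 begins on a Monday, so the first Wednesday is October 3 (2 days later).

3 October 1979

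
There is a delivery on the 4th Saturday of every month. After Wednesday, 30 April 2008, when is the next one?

24 May 2008

April 2008 starts on a Tuesday; its first Saturday is the 5th, so the 4th Saturday is the 26th — 26 April 2008.
That is not after 30 April 2008, so look at May 2008.
May 2008 starts on a Thursday; its first Saturday is the 3rd, so the 4th Saturday is the 24th — 24 May 2008.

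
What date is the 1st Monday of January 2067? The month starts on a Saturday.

January 3, 2067

January 2067 begins on a Saturday, so the first Monday is January 3 (2 days later).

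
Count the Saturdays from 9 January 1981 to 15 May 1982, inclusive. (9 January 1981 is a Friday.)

9 January 1981 is a Friday; the first Saturday on or after it is 10 January 1981 (1 day later).
From 10 January 1981 to 15 May 1982: 355 + 135 = 490 days (rest of 1981, to 15 May 1982 in 1982).
490 ÷ 7 = 70 full weeks with remainder 0, so 70 more Saturdays after the first → 71.

71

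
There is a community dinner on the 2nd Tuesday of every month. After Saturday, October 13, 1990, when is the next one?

November 13, 1990

October 1990 starts on a Monday; its first Tuesday is the 2nd, so the 2nd Tuesday is the 9th — October 9, 1990.
That is not after October 13, 1990, so look at November 1990.
November 1990 starts on a Thursday; its first Tuesday is the 6th, so the 2nd Tuesday is the 13th — November 13, 1990.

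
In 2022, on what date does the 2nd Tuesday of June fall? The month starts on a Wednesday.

June 2022 begins on a Wednesday, so the first Tuesday is June 7 (6 days later).
The 2nd Tuesday is 1 weeks later: 7 + 7 = 14.

2022-06-14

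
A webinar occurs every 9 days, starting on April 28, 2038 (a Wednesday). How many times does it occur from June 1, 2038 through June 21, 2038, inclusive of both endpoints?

Occurrences land 9·i days after April 28, 2038 for i = 0, 1, 2, …
June 1, 2038 is 34 days after the start; 34 ÷ 9 = 3 remainder 7; since the remainder is 7, round up to i = 4. First occurrence in the window: #5 on June 3, 2038 (4×9 = 36 days in).
June 21, 2038 is 54 days after the start; 54 ÷ 9 = 6 remainder 0. Last occurrence in the window: #7 on June 21, 2038.
Occurrences #5 through #7: 3 in total.

3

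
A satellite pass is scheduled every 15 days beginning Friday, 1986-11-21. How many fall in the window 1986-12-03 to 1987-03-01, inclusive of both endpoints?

Occurrences land 15·i days after 1986-11-21 for i = 0, 1, 2, …
1986-12-03 is 12 days after the start; 12 ÷ 15 = 0 remainder 12; since the remainder is 12, round up to i = 1. First occurrence in the window: #2 on 1986-12-06 (1×15 = 15 days in).
1987-03-01 is 100 days after the start; 100 ÷ 15 = 6 remainder 10. Last occurrence in the window: #7 on 1987-02-19.
Occurrences #2 through #7: 6 in total.

6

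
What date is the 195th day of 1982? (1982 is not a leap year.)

Jan has 31 days (195 − 31 = 164 remain).
Feb has 28 days (164 − 28 = 136 remain).
Mar has 31 days (136 − 31 = 105 remain).
Apr has 30 days (105 − 30 = 75 remain).
May has 31 days (75 − 31 = 44 remain).
Jun has 30 days (44 − 30 = 14 remain).
14 into Jul → Jul 14.

Jul 14, 1982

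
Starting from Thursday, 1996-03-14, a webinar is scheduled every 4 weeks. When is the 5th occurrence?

1996-07-04

The 5th occurrence is 4 intervals after the first: 4 × 28 = 112 days after 1996-03-14.
March has 31 days — 17 days to the end of March leaves 95.
April has 30 days (65 left).
May has 31 days (34 left).
June has 30 days (4 left).
4 days into July → 1996-07-04.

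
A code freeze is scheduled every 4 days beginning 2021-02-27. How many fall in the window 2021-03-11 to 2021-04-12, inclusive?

9

Occurrences land 4·i days after 2021-02-27 for i = 0, 1, 2, …
2021-03-11 is 12 days after the start; 12 ÷ 4 = 3 remainder 0. First occurrence in the window: #4 on 2021-03-11 (3×4 = 12 days in).
2021-04-12 is 44 days after the start; 44 ÷ 4 = 11 remainder 0. Last occurrence in the window: #12 on 2021-04-12.
Occurrences #4 through #12: 9 in total.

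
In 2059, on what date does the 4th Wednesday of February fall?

2059-02-26

February 2059 begins on a Saturday, so the first Wednesday is February 5 (4 days later).
The 4th Wednesday is 3 weeks later: 5 + 21 = 26.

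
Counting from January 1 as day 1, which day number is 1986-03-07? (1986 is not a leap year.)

Days in months before March: 31 + 28 = 59.
Plus 7 days into March → day 66.

66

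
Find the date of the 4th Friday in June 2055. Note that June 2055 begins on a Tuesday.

25 June 2055

June 2055 begins on a Tuesday, so the first Friday is June 4 (3 days later).
The 4th Friday is 3 weeks later: 4 + 21 = 25.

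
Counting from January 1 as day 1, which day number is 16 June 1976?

Days in months before June: 31 + 29 + 31 + 30 + 31 = 152.
Plus 16 days into June → day 168.

168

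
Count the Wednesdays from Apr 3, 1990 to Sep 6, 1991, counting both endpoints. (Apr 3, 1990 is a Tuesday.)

75

Apr 3, 1990 is a Tuesday; the first Wednesday on or after it is Apr 4, 1990 (1 day later).
From Apr 4, 1990 to Sep 6, 1991: 271 + 249 = 520 days (rest of 1990, to Sep 6, 1991 in 1991).
520 ÷ 7 = 74 full weeks with remainder 2, so 74 more Wednesdays after the first → 75.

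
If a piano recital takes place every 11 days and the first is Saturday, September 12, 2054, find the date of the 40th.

November 15, 2055

The 40th occurrence is 39 intervals after the first: 39 × 11 = 429 days after September 12, 2054.
September has 30 days — 18 days to the end of September leaves 411.
From end of September to end of 2054 is 92 days (319 left).
January has 31 days (288 left).
February has 28 days (260 left).
March has 31 days (229 left).
April has 30 days (199 left).
May has 31 days (168 left).
June has 30 days (138 left).
July has 31 days (107 left).
August has 31 days (76 left).
September has 30 days (46 left).
October has 31 days (15 left).
15 days into November → November 15, 2055.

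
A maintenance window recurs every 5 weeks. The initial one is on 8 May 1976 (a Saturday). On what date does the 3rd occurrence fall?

The 3rd occurrence is 2 intervals after the first: 2 × 35 = 70 days after 8 May 1976.
May has 31 days — 23 days to the end of May leaves 47.
June has 30 days (17 left).
17 days into July → 17 July 1976.

17 July 1976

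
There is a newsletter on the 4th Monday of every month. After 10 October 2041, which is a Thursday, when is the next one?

28 October 2041

October 2041 starts on a Tuesday; its first Monday is the 7th, so the 4th Monday is the 28th — 28 October 2041.
28 October 2041 is after 10 October 2041, so that is the next one.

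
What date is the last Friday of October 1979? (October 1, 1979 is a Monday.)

October 1979 begins on a Monday, so the first Friday is October 5 (4 days later).
October 1979 has 31 days. Adding weeks: 5, 12, 19, 26 — the last one ≤ 31 is the 26th.

26 October 1979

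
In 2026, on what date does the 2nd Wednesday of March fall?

The first Wednesday of March 2026 is March 4.
The 2nd Wednesday is 1 weeks later: 4 + 7 = 11.

2026-03-11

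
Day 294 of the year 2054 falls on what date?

January has 31 days (294 − 31 = 263 remain).
February has 28 days (263 − 28 = 235 remain).
March has 31 days (235 − 31 = 204 remain).
April has 30 days (204 − 30 = 174 remain).
May has 31 days (174 − 31 = 143 remain).
June has 30 days (143 − 30 = 113 remain).
July has 31 days (113 − 31 = 82 remain).
August has 31 days (82 − 31 = 51 remain).
September has 30 days (51 − 30 = 21 remain).
21 into October → October 21.

October 21, 2054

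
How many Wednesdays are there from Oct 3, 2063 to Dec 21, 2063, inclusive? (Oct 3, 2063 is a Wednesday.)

12

Oct 3, 2063 is a Wednesday; the first Wednesday on or after it is Oct 3, 2063.
From Oct 3, 2063 to Dec 21, 2063: 28 + 30 + 21 = 79 days (rest of Oct, Nov, Dec).
79 ÷ 7 = 11 full weeks with remainder 2, so 11 more Wednesdays after the first → 12.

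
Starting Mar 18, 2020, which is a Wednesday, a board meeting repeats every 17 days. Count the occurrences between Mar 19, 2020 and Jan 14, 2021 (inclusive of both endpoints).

Occurrences land 17·i days after Mar 18, 2020 for i = 0, 1, 2, …
Mar 19, 2020 is 1 day after the start; 1 ÷ 17 = 0 remainder 1; since the remainder is 1, round up to i = 1. First occurrence in the window: #2 on Apr 4, 2020 (1×17 = 17 days in).
Jan 14, 2021 is 302 days after the start; 302 ÷ 17 = 17 remainder 13. Last occurrence in the window: #18 on Jan 1, 2021.
Occurrences #2 through #18: 17 in total.

17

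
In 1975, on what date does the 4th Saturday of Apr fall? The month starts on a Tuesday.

Apr 26, 1975

Apr 1975 begins on a Tuesday, so the first Saturday is Apr 5 (4 days later).
The 4th Saturday is 3 weeks later: 5 + 21 = 26.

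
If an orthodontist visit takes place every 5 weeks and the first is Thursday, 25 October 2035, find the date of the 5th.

13 March 2036

The 5th occurrence is 4 intervals after the first: 4 × 35 = 140 days after 25 October 2035.
October has 31 days — 6 days to the end of October leaves 134.
November has 30 days (104 left).
December has 31 days (73 left).
January has 31 days (42 left).
February has 29 days (13 left).
13 days into March → 13 March 2036.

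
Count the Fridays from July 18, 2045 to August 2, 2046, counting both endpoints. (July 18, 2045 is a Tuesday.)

July 18, 2045 is a Tuesday; the first Friday on or after it is July 21, 2045 (3 days later).
From July 21, 2045 to August 2, 2046: 163 + 214 = 377 days (rest of 2045, to August 2, 2046 in 2046).
377 ÷ 7 = 53 full weeks with remainder 6, so 53 more Fridays after the first → 54.

54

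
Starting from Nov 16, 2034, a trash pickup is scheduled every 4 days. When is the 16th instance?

Jan 15, 2035

The 16th occurrence is 15 intervals after the first: 15 × 4 = 60 days after Nov 16, 2034.
Nov has 30 days — 14 days to the end of Nov leaves 46.
Dec has 31 days (15 left).
15 days into Jan → Jan 15, 2035.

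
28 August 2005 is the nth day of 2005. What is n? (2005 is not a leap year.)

240

Days in months before August: 31 + 28 + 31 + 30 + 31 + 30 + 31 = 212.
Plus 28 days into August → day 240.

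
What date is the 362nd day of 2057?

January has 31 days (362 − 31 = 331 remain).
February has 28 days (331 − 28 = 303 remain).
March has 31 days (303 − 31 = 272 remain).
April has 30 days (272 − 30 = 242 remain).
May has 31 days (242 − 31 = 211 remain).
June has 30 days (211 − 30 = 181 remain).
July has 31 days (181 − 31 = 150 remain).
August has 31 days (150 − 31 = 119 remain).
September has 30 days (119 − 30 = 89 remain).
October has 31 days (89 − 31 = 58 remain).
November has 30 days (58 − 30 = 28 remain).
28 into December → December 28.

December 28, 2057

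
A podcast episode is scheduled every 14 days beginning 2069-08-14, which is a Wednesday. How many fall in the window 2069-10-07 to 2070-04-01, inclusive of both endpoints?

Occurrences land 14·i days after 2069-08-14 for i = 0, 1, 2, …
2069-10-07 is 54 days after the start; 54 ÷ 14 = 3 remainder 12; since the remainder is 12, round up to i = 4. First occurrence in the window: #5 on 2069-10-09 (4×14 = 56 days in).
2070-04-01 is 230 days after the start; 230 ÷ 14 = 16 remainder 6. Last occurrence in the window: #17 on 2070-03-26.
Occurrences #5 through #17: 13 in total.

13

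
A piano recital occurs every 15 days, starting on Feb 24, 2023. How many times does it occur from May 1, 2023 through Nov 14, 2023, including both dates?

Occurrences land 15·i days after Feb 24, 2023 for i = 0, 1, 2, …
May 1, 2023 is 66 days after the start; 66 ÷ 15 = 4 remainder 6; since the remainder is 6, round up to i = 5. First occurrence in the window: #6 on May 10, 2023 (5×15 = 75 days in).
Nov 14, 2023 is 263 days after the start; 263 ÷ 15 = 17 remainder 8. Last occurrence in the window: #18 on Nov 6, 2023.
Occurrences #6 through #18: 13 in total.

13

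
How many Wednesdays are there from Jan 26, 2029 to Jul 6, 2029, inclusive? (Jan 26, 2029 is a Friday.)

Jan 26, 2029 is a Friday; the first Wednesday on or after it is Jan 31, 2029 (5 days later).
From Jan 31, 2029 to Jul 6, 2029: 0 + 28 + 31 + 30 + 31 + 30 + 6 = 156 days (rest of Jan, Feb, Mar, Apr, May, Jun, Jul).
156 ÷ 7 = 22 full weeks with remainder 2, so 22 more Wednesdays after the first → 23.

23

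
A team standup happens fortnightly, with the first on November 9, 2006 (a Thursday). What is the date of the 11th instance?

The 11th occurrence is 10 intervals after the first: 10 × 14 = 140 days after November 9, 2006.
November has 30 days — 21 days to the end of November leaves 119.
December has 31 days (88 left).
January has 31 days (57 left).
February has 28 days (29 left).
29 days into March → March 29, 2007.

March 29, 2007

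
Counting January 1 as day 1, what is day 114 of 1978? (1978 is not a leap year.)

January has 31 days (114 − 31 = 83 remain).
February has 28 days (83 − 28 = 55 remain).
March has 31 days (55 − 31 = 24 remain).
24 into April → April 24.

24 April 1978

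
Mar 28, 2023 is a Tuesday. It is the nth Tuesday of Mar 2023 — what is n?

Day 28 falls in week ⌈28/7⌉ of the month.
Days 1–7 hold the 1st Tuesday, 8–14 the 2nd, 15–21 the 3rd, 22–28 the 4th, 29–31 the 5th.
28 is in the range for the 4th.

4th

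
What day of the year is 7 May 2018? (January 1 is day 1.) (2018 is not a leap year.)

127

Days in months before May: 31 + 28 + 31 + 30 = 120.
Plus 7 days into May → day 127.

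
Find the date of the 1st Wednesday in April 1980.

The first Wednesday of April 1980 is April 2.

1980-04-02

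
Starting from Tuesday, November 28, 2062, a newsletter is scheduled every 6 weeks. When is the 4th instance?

The 4th occurrence is 3 intervals after the first: 3 × 42 = 126 days after November 28, 2062.
November has 30 days — 2 days to the end of November leaves 124.
December has 31 days (93 left).
January has 31 days (62 left).
February has 28 days (34 left).
March has 31 days (3 left).
3 days into April → April 3, 2063.

April 3, 2063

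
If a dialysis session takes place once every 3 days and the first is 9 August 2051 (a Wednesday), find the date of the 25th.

20 October 2051

The 25th occurrence is 24 intervals after the first: 24 × 3 = 72 days after 9 August 2051.
August has 31 days — 22 days to the end of August leaves 50.
September has 30 days (20 left).
20 days into October → 20 October 2051.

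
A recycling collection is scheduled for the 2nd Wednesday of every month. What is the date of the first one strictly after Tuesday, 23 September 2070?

September 2070 starts on a Monday; its first Wednesday is the 3rd, so the 2nd Wednesday is the 10th — 10 September 2070.
That is not after 23 September 2070, so look at October 2070.
October 2070 starts on a Wednesday; its first Wednesday is the 1st, so the 2nd Wednesday is the 8th — 8 October 2070.

8 October 2070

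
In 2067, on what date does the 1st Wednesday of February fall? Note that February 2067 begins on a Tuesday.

2067-02-02

February 2067 begins on a Tuesday, so the first Wednesday is February 2 (1 day later).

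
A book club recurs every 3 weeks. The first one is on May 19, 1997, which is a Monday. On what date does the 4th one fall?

The 4th occurrence is 3 intervals after the first: 3 × 21 = 63 days after May 19, 1997.
May has 31 days — 12 days to the end of May leaves 51.
Jun has 30 days (21 left).
21 days into Jul → Jul 21, 1997.

Jul 21, 1997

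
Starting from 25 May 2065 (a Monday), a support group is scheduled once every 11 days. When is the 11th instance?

12 September 2065

The 11th occurrence is 10 intervals after the first: 10 × 11 = 110 days after 25 May 2065.
May has 31 days — 6 days to the end of May leaves 104.
June has 30 days (74 left).
July has 31 days (43 left).
August has 31 days (12 left).
12 days into September → 12 September 2065.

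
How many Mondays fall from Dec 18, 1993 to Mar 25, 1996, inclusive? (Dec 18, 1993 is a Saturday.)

Dec 18, 1993 is a Saturday; the first Monday on or after it is Dec 20, 1993 (2 days later).
From Dec 20, 1993 to Mar 25, 1996: 11 + 365 + 365 + 85 = 826 days (rest of 1993, 1994, 1995, to Mar 25, 1996 in 1996).
826 ÷ 7 = 118 full weeks with remainder 0, so 118 more Mondays after the first → 119.

119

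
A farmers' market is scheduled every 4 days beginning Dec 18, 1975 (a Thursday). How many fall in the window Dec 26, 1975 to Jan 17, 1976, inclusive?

Occurrences land 4·i days after Dec 18, 1975 for i = 0, 1, 2, …
Dec 26, 1975 is 8 days after the start; 8 ÷ 4 = 2 remainder 0. First occurrence in the window: #3 on Dec 26, 1975 (2×4 = 8 days in).
Jan 17, 1976 is 30 days after the start; 30 ÷ 4 = 7 remainder 2. Last occurrence in the window: #8 on Jan 15, 1976.
Occurrences #3 through #8: 6 in total.

6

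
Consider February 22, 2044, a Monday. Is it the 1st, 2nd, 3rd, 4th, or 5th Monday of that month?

Day 22 falls in week ⌈22/7⌉ of the month.
Days 1–7 hold the 1st Monday, 8–14 the 2nd, 15–21 the 3rd, 22–28 the 4th, 29–31 the 5th.
22 is in the range for the 4th.

4th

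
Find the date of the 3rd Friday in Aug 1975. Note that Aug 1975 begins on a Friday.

Aug 15, 1975

Aug 1975 begins on a Friday, so the first Friday is Aug 1.
The 3rd Friday is 2 weeks later: 1 + 14 = 15.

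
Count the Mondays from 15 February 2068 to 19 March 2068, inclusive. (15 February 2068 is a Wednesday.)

15 February 2068 is a Wednesday; the first Monday on or after it is 20 February 2068 (5 days later).
From 20 February 2068 to 19 March 2068: 9 + 19 = 28 days (rest of February, March).
28 ÷ 7 = 4 full weeks with remainder 0, so 4 more Mondays after the first → 5.

5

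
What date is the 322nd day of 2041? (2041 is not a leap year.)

January has 31 days (322 − 31 = 291 remain).
February has 28 days (291 − 28 = 263 remain).
March has 31 days (263 − 31 = 232 remain).
April has 30 days (232 − 30 = 202 remain).
May has 31 days (202 − 31 = 171 remain).
June has 30 days (171 − 30 = 141 remain).
July has 31 days (141 − 31 = 110 remain).
August has 31 days (110 − 31 = 79 remain).
September has 30 days (79 − 30 = 49 remain).
October has 31 days (49 − 31 = 18 remain).
18 into November → November 18.

18 November 2041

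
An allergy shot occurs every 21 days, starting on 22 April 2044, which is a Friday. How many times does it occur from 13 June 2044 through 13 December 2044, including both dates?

9

Occurrences land 21·i days after 22 April 2044 for i = 0, 1, 2, …
13 June 2044 is 52 days after the start; 52 ÷ 21 = 2 remainder 10; since the remainder is 10, round up to i = 3. First occurrence in the window: #4 on 24 June 2044 (3×21 = 63 days in).
13 December 2044 is 235 days after the start; 235 ÷ 21 = 11 remainder 4. Last occurrence in the window: #12 on 9 December 2044.
Occurrences #4 through #12: 9 in total.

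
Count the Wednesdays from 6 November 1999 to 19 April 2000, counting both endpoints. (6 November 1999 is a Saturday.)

6 November 1999 is a Saturday; the first Wednesday on or after it is 10 November 1999 (4 days later).
From 10 November 1999 to 19 April 2000: 20 + 31 + 31 + 29 + 31 + 19 = 161 days (rest of November, December, January, February, March, April).
161 ÷ 7 = 23 full weeks with remainder 0, so 23 more Wednesdays after the first → 24.

24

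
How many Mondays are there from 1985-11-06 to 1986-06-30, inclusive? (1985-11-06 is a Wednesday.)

34

1985-11-06 is a Wednesday; the first Monday on or after it is 1985-11-11 (5 days later).
From 1985-11-11 to 1986-06-30: 19 + 31 + 31 + 28 + 31 + 30 + 31 + 30 = 231 days (rest of November, December, January, February, March, April, May, June).
231 ÷ 7 = 33 full weeks with remainder 0, so 33 more Mondays after the first → 34.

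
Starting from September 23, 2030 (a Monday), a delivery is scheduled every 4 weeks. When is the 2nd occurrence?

October 21, 2030

The 2nd occurrence is 1 interval after the first: 1 × 28 = 28 days after September 23, 2030.
September has 30 days — 7 days to the end of September leaves 21.
21 days into October → October 21, 2030.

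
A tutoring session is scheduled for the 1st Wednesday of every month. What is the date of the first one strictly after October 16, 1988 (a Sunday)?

October 1988 starts on a Saturday, so its 1st Wednesday is October 5, 1988 (4 days in).
That is not after October 16, 1988, so look at November 1988.
November 1988 starts on a Tuesday, so its 1st Wednesday is November 2, 1988 (1 day in).

November 2, 1988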